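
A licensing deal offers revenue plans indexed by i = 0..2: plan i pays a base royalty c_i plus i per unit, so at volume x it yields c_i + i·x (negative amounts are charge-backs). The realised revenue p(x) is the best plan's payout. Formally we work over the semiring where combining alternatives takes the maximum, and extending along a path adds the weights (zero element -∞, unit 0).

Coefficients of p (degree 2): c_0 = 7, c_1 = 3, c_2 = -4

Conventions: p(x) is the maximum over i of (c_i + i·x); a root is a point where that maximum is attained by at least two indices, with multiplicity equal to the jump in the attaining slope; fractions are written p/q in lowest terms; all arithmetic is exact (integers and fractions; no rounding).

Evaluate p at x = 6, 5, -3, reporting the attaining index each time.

p(6) = max(7+0·6=7, 3+1·6=9, -4+2·6=8) = 9 (attained by i=1)
p(5) = max(7+0·5=7, 3+1·5=8, -4+2·5=6) = 8 (attained by i=1)
p(-3) = max(7+0·(-3)=7, 3+1·(-3)=0, -4+2·(-3)=-10) = 7 (attained by i=0)
Answer: p(6) = 9; p(5) = 8; p(-3) = 7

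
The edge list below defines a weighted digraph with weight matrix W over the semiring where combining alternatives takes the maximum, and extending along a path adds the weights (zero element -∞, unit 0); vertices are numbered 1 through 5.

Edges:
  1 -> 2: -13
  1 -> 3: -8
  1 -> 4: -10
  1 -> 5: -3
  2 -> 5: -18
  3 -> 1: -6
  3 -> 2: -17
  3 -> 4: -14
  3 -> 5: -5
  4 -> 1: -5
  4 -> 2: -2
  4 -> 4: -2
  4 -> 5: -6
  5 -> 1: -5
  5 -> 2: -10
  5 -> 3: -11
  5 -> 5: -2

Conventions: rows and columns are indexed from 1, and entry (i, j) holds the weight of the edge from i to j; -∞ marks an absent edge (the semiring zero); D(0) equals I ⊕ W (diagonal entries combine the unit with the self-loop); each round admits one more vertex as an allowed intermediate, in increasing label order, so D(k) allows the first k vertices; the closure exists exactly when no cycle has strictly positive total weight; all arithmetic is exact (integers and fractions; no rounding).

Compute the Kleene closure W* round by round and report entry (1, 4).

D(0):
  [0, -13, -8, -10, -3]
  [-∞, 0, -∞, -∞, -18]
  [-6, -17, 0, -14, -5]
  [-5, -2, -∞, 0, -6]
  [-5, -10, -11, -∞, 0]
D(1):
  [0, -13, -8, -10, -3]
  [-∞, 0, -∞, -∞, -18]
  [-6, -17, 0, -14, -5]
  [-5, -2, -13, 0, -6]
  [-5, -10, -11, -15, 0]
D(2):
  [0, -13, -8, -10, -3]
  [-∞, 0, -∞, -∞, -18]
  [-6, -17, 0, -14, -5]
  [-5, -2, -13, 0, -6]
  [-5, -10, -11, -15, 0]
D(3):
  [0, -13, -8, -10, -3]
  [-∞, 0, -∞, -∞, -18]
  [-6, -17, 0, -14, -5]
  [-5, -2, -13, 0, -6]
  [-5, -10, -11, -15, 0]
D(4):
  [0, -12, -8, -10, -3]
  [-∞, 0, -∞, -∞, -18]
  [-6, -16, 0, -14, -5]
  [-5, -2, -13, 0, -6]
  [-5, -10, -11, -15, 0]
D(5):
  [0, -12, -8, -10, -3]
  [-23, 0, -29, -33, -18]
  [-6, -15, 0, -14, -5]
  [-5, -2, -13, 0, -6]
  [-5, -10, -11, -15, 0]
Answer: W*[1][4] = -10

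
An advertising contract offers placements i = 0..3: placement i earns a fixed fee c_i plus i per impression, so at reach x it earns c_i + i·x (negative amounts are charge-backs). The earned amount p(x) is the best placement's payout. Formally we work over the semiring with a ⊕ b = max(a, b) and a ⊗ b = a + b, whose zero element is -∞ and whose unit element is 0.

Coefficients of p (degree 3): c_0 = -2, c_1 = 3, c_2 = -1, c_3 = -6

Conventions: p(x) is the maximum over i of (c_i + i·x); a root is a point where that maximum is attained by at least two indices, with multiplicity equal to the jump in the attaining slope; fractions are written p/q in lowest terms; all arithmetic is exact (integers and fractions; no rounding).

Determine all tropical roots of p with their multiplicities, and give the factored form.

hull edge (i=0, c=-2) to (i=1, c=3): slope 5, span 1
hull edge (i=1, c=3) to (i=2, c=-1): slope -4, span 1
hull edge (i=2, c=-1) to (i=3, c=-6): slope -5, span 1
Factored form: p(x) = -6 ⊗ (x ⊕ (-5)) ⊗ (x ⊕ 4) ⊗ (x ⊕ 5)
Answer: roots = -5 (mult 1), 4 (mult 1), 5 (mult 1)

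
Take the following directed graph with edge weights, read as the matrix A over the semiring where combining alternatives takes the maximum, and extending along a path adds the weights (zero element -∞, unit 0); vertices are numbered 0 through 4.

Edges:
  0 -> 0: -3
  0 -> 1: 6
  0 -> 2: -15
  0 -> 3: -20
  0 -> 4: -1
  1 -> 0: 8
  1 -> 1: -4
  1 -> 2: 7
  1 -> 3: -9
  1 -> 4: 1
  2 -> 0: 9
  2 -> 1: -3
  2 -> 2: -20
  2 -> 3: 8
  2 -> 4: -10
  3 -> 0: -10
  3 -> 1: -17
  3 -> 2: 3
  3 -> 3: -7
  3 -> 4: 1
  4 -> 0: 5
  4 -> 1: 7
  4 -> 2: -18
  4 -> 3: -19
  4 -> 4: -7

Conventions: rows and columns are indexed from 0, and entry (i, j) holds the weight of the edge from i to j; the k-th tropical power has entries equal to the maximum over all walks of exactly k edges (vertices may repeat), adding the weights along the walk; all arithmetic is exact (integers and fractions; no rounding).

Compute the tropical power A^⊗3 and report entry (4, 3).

A^⊗2:
  [14, 6, 13, -3, 7]
  [16, 14, 3, 15, 7]
  [6, 15, 11, 1, 9]
  [12, 8, -4, 11, -6]
  [15, 11, 14, -2, 8]
A^⊗3:
  [22, 20, 13, 21, 13]
  [22, 22, 21, 11, 16]
  [23, 16, 22, 19, 16]
  [16, 18, 15, 4, 12]
  [23, 21, 18, 22, 14]
Key observation: the optimum is the walk 4->1->2->3, with weight 7 + 7 + 8 = 22.
Optimal value attained by: walk 4->1->2->3.
Answer: (A^⊗3)[4][3] = 22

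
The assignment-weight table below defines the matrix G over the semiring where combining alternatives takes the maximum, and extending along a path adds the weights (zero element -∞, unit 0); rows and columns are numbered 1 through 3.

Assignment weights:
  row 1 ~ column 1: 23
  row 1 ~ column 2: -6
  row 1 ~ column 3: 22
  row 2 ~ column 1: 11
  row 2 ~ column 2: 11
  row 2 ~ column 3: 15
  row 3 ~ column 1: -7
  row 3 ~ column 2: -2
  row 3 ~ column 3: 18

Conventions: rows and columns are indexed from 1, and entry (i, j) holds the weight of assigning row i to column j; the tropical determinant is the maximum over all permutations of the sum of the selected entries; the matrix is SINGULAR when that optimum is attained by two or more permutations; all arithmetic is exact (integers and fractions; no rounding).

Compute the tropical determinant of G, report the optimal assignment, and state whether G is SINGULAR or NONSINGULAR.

σ = (1, 2, 3): 23 + 11 + 18 = 52
σ = (1, 3, 2): 23 + 15 + (-2) = 36
σ = (2, 1, 3): (-6) + 11 + 18 = 23
σ = (2, 3, 1): (-6) + 15 + (-7) = 2
σ = (3, 1, 2): 22 + 11 + (-2) = 31
σ = (3, 2, 1): 22 + 11 + (-7) = 26
Optimal value attained by: σ = (1, 2, 3).
Answer: det⊕(G) = 52; verdict: NONSINGULAR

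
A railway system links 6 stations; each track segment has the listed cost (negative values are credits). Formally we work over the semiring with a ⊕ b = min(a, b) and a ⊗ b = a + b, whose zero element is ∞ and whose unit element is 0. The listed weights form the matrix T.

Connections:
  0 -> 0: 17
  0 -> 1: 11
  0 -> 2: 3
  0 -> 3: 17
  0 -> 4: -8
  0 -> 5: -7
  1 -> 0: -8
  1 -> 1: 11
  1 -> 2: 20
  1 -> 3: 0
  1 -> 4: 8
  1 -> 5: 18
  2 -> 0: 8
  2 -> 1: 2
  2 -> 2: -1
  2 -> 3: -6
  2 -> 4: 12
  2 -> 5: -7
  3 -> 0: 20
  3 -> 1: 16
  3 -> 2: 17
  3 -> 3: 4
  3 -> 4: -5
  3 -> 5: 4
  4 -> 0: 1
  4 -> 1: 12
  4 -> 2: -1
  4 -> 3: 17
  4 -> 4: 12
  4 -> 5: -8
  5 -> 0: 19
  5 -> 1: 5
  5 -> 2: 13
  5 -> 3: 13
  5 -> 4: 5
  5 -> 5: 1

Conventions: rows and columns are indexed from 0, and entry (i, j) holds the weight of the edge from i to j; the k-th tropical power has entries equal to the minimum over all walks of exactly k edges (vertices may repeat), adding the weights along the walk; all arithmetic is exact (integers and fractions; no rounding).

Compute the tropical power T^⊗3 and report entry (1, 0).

T^⊗2:
  [-7, -2, -9, -3, -2, -16]
  [3, 3, -5, 4, -16, -15]
  [-6, -2, -2, -7, -11, -8]
  [-4, 7, -6, 8, -1, -13]
  [4, -3, -2, -7, -7, -8]
  [-3, 6, 4, 5, 6, -3]
T^⊗3:
  [-10, -11, -10, -15, -15, -16]
  [-15, -10, -17, -11, -10, -24]
  [-10, -3, -12, -8, -14, -19]
  [-1, -8, -7, -12, -12, -13]
  [-11, -3, -8, -8, -12, -15]
  [-2, 2, 0, -2, -11, -10]
Key observation: the optimum is the walk 1->0->4->0, with weight (-8) + (-8) + 1 = -15.
Optimal value attained by: walk 1->0->4->0.
Answer: (T^⊗3)[1][0] = -15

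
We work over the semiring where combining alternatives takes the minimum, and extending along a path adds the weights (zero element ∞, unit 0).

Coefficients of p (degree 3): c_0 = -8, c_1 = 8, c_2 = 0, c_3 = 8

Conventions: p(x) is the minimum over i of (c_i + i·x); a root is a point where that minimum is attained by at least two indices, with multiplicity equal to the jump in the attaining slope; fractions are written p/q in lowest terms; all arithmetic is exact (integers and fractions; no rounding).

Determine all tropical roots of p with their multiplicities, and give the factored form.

hull edge (i=0, c=-8) to (i=2, c=0): slope 4, span 2
hull edge (i=2, c=0) to (i=3, c=8): slope 8, span 1
Factored form: p(x) = 8 ⊗ (x ⊕ (-8)) ⊗ (x ⊕ (-4)) ⊗ (x ⊕ (-4))
Answer: roots = -8 (mult 1), -4 (mult 2)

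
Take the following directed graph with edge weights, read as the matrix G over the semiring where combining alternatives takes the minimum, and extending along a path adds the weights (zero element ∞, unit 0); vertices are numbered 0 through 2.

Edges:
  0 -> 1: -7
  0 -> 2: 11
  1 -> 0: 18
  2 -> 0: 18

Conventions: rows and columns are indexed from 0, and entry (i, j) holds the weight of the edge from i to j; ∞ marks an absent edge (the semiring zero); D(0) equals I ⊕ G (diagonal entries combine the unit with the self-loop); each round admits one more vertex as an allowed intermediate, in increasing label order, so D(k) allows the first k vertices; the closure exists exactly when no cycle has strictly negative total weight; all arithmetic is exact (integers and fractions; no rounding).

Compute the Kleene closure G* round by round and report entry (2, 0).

D(0):
  [0, -7, 11]
  [18, 0, ∞]
  [18, ∞, 0]
D(1):
  [0, -7, 11]
  [18, 0, 29]
  [18, 11, 0]
D(2):
  [0, -7, 11]
  [18, 0, 29]
  [18, 11, 0]
D(3):
  [0, -7, 11]
  [18, 0, 29]
  [18, 11, 0]
Answer: G*[2][0] = 18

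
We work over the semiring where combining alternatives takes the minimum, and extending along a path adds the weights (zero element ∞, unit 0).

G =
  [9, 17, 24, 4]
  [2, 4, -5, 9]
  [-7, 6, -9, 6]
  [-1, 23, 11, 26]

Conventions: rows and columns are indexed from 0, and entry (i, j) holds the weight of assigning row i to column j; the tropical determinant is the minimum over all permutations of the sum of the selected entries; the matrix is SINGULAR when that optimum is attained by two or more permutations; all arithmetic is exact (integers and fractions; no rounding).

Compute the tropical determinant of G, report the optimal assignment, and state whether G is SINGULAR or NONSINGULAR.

σ = (0, 1, 2, 3): 9 + 4 + (-9) + 26 = 30
σ = (0, 1, 3, 2): 9 + 4 + 6 + 11 = 30
σ = (0, 2, 1, 3): 9 + (-5) + 6 + 26 = 36
σ = (0, 2, 3, 1): 9 + (-5) + 6 + 23 = 33
σ = (0, 3, 1, 2): 9 + 9 + 6 + 11 = 35
σ = (0, 3, 2, 1): 9 + 9 + (-9) + 23 = 32
σ = (1, 0, 2, 3): 17 + 2 + (-9) + 26 = 36
σ = (1, 0, 3, 2): 17 + 2 + 6 + 11 = 36
σ = (1, 2, 0, 3): 17 + (-5) + (-7) + 26 = 31
σ = (1, 2, 3, 0): 17 + (-5) + 6 + (-1) = 17
σ = (1, 3, 0, 2): 17 + 9 + (-7) + 11 = 30
σ = (1, 3, 2, 0): 17 + 9 + (-9) + (-1) = 16
σ = (2, 0, 1, 3): 24 + 2 + 6 + 26 = 58
σ = (2, 0, 3, 1): 24 + 2 + 6 + 23 = 55
σ = (2, 1, 0, 3): 24 + 4 + (-7) + 26 = 47
σ = (2, 1, 3, 0): 24 + 4 + 6 + (-1) = 33
σ = (2, 3, 0, 1): 24 + 9 + (-7) + 23 = 49
σ = (2, 3, 1, 0): 24 + 9 + 6 + (-1) = 38
σ = (3, 0, 1, 2): 4 + 2 + 6 + 11 = 23
σ = (3, 0, 2, 1): 4 + 2 + (-9) + 23 = 20
σ = (3, 1, 0, 2): 4 + 4 + (-7) + 11 = 12
σ = (3, 1, 2, 0): 4 + 4 + (-9) + (-1) = -2
σ = (3, 2, 0, 1): 4 + (-5) + (-7) + 23 = 15
σ = (3, 2, 1, 0): 4 + (-5) + 6 + (-1) = 4
Optimal value attained by: σ = (3, 1, 2, 0).
Answer: det⊕(G) = -2; verdict: NONSINGULAR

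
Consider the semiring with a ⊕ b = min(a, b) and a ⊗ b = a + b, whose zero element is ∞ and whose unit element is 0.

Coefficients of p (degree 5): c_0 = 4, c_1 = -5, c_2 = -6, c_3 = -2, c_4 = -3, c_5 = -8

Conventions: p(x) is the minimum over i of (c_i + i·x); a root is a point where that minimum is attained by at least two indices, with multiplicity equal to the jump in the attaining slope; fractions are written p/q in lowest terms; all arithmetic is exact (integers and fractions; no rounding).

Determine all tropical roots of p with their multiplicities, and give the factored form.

hull edge (i=0, c=4) to (i=1, c=-5): slope -9, span 1
hull edge (i=1, c=-5) to (i=2, c=-6): slope -1, span 1
hull edge (i=2, c=-6) to (i=5, c=-8): slope -2/3, span 3
Factored form: p(x) = -8 ⊗ (x ⊕ 2/3) ⊗ (x ⊕ 2/3) ⊗ (x ⊕ 2/3) ⊗ (x ⊕ 1) ⊗ (x ⊕ 9)
Answer: roots = 2/3 (mult 3), 1 (mult 1), 9 (mult 1)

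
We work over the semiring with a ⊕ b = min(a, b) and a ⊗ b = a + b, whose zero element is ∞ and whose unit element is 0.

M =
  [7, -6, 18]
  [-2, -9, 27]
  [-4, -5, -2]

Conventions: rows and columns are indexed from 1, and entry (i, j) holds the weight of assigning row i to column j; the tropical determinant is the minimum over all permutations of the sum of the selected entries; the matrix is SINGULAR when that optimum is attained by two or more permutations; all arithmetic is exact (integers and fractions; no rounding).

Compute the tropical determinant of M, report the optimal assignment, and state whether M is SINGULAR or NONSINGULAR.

σ = (1, 2, 3): 7 + (-9) + (-2) = -4
σ = (1, 3, 2): 7 + 27 + (-5) = 29
σ = (2, 1, 3): (-6) + (-2) + (-2) = -10
σ = (2, 3, 1): (-6) + 27 + (-4) = 17
σ = (3, 1, 2): 18 + (-2) + (-5) = 11
σ = (3, 2, 1): 18 + (-9) + (-4) = 5
Optimal value attained by: σ = (2, 1, 3).
Answer: det⊕(M) = -10; verdict: NONSINGULAR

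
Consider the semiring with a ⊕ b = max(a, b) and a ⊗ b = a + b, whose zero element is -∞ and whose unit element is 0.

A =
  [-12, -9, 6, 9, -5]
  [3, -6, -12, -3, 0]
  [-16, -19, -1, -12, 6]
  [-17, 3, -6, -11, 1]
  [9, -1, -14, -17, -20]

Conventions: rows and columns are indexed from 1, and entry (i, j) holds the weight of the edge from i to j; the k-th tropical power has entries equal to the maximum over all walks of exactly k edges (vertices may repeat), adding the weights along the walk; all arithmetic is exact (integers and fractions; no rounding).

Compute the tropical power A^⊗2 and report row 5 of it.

A^⊗2:
  [4, 12, 5, -2, 12]
  [9, 0, 9, 12, -2]
  [15, 5, -2, -7, 5]
  [10, 0, -7, 0, 3]
  [2, 0, 15, 18, 4]
Answer: row 5 of A^⊗2 = [2, 0, 15, 18, 4]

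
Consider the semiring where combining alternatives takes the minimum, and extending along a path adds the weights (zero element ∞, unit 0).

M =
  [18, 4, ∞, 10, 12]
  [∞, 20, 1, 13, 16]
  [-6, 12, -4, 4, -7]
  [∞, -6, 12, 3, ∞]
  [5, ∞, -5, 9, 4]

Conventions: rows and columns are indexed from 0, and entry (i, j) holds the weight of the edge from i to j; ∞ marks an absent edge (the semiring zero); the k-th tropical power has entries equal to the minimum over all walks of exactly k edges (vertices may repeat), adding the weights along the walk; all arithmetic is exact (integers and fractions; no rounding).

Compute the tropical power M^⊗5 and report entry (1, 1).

M^⊗2:
  [17, 4, 5, 13, 16]
  [-5, 7, -3, 5, -6]
  [-10, -2, -12, 0, -11]
  [6, -3, -5, 6, 5]
  [-11, 3, -9, -1, -12]
M^⊗3:
  [-1, 7, 1, 9, -2]
  [-9, -1, -11, 1, -10]
  [-18, -6, -16, -8, -19]
  [-11, 0, -9, -1, -12]
  [-15, -7, -17, -5, -16]
M^⊗4:
  [-5, 3, -7, 5, -6]
  [-17, -5, -15, -7, -18]
  [-22, -14, -24, -12, -23]
  [-15, -7, -17, -5, -16]
  [-23, -11, -21, -13, -24]
M^⊗5:
  [-13, -1, -11, -3, -14]
  [-21, -13, -23, -11, -22]
  [-30, -18, -28, -20, -31]
  [-23, -11, -21, -13, -24]
  [-27, -19, -29, -17, -28]
Key observation: the optimum is the walk 1->2->4->2->0->1, with weight 1 + (-7) + (-5) + (-6) + 4 = -13.
Optimal value attained by: walk 1->2->4->2->0->1.
Answer: (M^⊗5)[1][1] = -13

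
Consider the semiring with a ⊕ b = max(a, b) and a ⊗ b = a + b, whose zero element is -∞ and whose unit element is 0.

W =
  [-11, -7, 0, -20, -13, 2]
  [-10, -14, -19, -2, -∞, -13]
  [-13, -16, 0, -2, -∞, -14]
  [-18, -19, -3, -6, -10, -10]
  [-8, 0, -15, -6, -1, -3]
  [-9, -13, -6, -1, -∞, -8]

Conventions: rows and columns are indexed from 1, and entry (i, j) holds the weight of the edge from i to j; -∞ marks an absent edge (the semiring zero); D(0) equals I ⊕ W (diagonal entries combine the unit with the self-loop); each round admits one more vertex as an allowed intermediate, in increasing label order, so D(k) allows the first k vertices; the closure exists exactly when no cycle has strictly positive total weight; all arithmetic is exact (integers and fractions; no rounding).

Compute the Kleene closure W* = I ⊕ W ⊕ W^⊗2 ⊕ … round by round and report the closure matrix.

D(0):
  [0, -7, 0, -20, -13, 2]
  [-10, 0, -19, -2, -∞, -13]
  [-13, -16, 0, -2, -∞, -14]
  [-18, -19, -3, 0, -10, -10]
  [-8, 0, -15, -6, 0, -3]
  [-9, -13, -6, -1, -∞, 0]
D(1):
  [0, -7, 0, -20, -13, 2]
  [-10, 0, -10, -2, -23, -8]
  [-13, -16, 0, -2, -26, -11]
  [-18, -19, -3, 0, -10, -10]
  [-8, 0, -8, -6, 0, -3]
  [-9, -13, -6, -1, -22, 0]
D(2):
  [0, -7, 0, -9, -13, 2]
  [-10, 0, -10, -2, -23, -8]
  [-13, -16, 0, -2, -26, -11]
  [-18, -19, -3, 0, -10, -10]
  [-8, 0, -8, -2, 0, -3]
  [-9, -13, -6, -1, -22, 0]
D(3):
  [0, -7, 0, -2, -13, 2]
  [-10, 0, -10, -2, -23, -8]
  [-13, -16, 0, -2, -26, -11]
  [-16, -19, -3, 0, -10, -10]
  [-8, 0, -8, -2, 0, -3]
  [-9, -13, -6, -1, -22, 0]
D(4):
  [0, -7, 0, -2, -12, 2]
  [-10, 0, -5, -2, -12, -8]
  [-13, -16, 0, -2, -12, -11]
  [-16, -19, -3, 0, -10, -10]
  [-8, 0, -5, -2, 0, -3]
  [-9, -13, -4, -1, -11, 0]
D(5):
  [0, -7, 0, -2, -12, 2]
  [-10, 0, -5, -2, -12, -8]
  [-13, -12, 0, -2, -12, -11]
  [-16, -10, -3, 0, -10, -10]
  [-8, 0, -5, -2, 0, -3]
  [-9, -11, -4, -1, -11, 0]
D(6):
  [0, -7, 0, 1, -9, 2]
  [-10, 0, -5, -2, -12, -8]
  [-13, -12, 0, -2, -12, -11]
  [-16, -10, -3, 0, -10, -10]
  [-8, 0, -5, -2, 0, -3]
  [-9, -11, -4, -1, -11, 0]
Answer: W* = [[0, -7, 0, 1, -9, 2], [-10, 0, -5, -2, -12, -8], [-13, -12, 0, -2, -12, -11], [-16, -10, -3, 0, -10, -10], [-8, 0, -5, -2, 0, -3], [-9, -11, -4, -1, -11, 0]]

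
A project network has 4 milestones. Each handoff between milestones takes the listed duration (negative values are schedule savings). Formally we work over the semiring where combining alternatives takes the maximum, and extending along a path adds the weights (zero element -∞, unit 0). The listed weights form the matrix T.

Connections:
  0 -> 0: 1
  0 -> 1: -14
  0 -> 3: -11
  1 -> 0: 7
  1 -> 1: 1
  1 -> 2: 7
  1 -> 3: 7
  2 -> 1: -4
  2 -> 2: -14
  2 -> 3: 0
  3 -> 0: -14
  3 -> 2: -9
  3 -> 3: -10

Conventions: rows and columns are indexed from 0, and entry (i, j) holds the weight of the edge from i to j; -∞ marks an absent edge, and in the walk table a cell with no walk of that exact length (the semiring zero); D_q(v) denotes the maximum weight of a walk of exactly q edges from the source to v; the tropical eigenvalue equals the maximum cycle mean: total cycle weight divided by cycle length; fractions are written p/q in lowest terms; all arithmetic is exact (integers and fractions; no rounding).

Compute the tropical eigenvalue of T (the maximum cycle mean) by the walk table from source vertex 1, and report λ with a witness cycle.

q=0: [-∞, 0, -∞, -∞]
q=1: [7, 1, 7, 7]
q=2: [8, 3, 8, 8]
q=3: [10, 4, 10, 10]
q=4: [11, 6, 11, 11]
Optimal cycle mean attained by: cycle 1->2->1, total 7 + (-4), length 2.
Answer: λ = 3/2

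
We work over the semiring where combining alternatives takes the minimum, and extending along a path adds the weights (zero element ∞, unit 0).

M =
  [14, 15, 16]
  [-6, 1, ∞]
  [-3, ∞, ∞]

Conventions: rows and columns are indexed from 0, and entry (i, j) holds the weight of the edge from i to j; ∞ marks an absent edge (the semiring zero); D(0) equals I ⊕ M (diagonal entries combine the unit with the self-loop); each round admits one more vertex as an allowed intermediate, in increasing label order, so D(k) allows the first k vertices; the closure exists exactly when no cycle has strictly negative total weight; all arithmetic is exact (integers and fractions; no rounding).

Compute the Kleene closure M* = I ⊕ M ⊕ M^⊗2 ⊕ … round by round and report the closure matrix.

D(0):
  [0, 15, 16]
  [-6, 0, ∞]
  [-3, ∞, 0]
D(1):
  [0, 15, 16]
  [-6, 0, 10]
  [-3, 12, 0]
D(2):
  [0, 15, 16]
  [-6, 0, 10]
  [-3, 12, 0]
D(3):
  [0, 15, 16]
  [-6, 0, 10]
  [-3, 12, 0]
Answer: M* = [[0, 15, 16], [-6, 0, 10], [-3, 12, 0]]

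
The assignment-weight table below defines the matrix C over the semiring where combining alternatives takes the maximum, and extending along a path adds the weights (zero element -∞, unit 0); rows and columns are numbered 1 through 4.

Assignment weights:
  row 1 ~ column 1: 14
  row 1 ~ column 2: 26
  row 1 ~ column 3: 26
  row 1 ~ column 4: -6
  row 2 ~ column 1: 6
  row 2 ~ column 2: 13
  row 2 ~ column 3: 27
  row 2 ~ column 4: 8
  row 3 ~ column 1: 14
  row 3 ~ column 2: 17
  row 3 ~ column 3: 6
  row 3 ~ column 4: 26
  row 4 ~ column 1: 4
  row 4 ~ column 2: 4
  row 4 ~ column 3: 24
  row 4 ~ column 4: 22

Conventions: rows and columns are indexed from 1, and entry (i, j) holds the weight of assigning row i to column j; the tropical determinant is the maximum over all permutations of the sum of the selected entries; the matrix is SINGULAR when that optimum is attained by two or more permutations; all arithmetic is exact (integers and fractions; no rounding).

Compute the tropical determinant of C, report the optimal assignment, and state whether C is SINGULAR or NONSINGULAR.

σ = (1, 2, 3, 4): 14 + 13 + 6 + 22 = 55
σ = (1, 2, 4, 3): 14 + 13 + 26 + 24 = 77
σ = (1, 3, 2, 4): 14 + 27 + 17 + 22 = 80
σ = (1, 3, 4, 2): 14 + 27 + 26 + 4 = 71
σ = (1, 4, 2, 3): 14 + 8 + 17 + 24 = 63
σ = (1, 4, 3, 2): 14 + 8 + 6 + 4 = 32
σ = (2, 1, 3, 4): 26 + 6 + 6 + 22 = 60
σ = (2, 1, 4, 3): 26 + 6 + 26 + 24 = 82
σ = (2, 3, 1, 4): 26 + 27 + 14 + 22 = 89
σ = (2, 3, 4, 1): 26 + 27 + 26 + 4 = 83
σ = (2, 4, 1, 3): 26 + 8 + 14 + 24 = 72
σ = (2, 4, 3, 1): 26 + 8 + 6 + 4 = 44
σ = (3, 1, 2, 4): 26 + 6 + 17 + 22 = 71
σ = (3, 1, 4, 2): 26 + 6 + 26 + 4 = 62
σ = (3, 2, 1, 4): 26 + 13 + 14 + 22 = 75
σ = (3, 2, 4, 1): 26 + 13 + 26 + 4 = 69
σ = (3, 4, 1, 2): 26 + 8 + 14 + 4 = 52
σ = (3, 4, 2, 1): 26 + 8 + 17 + 4 = 55
σ = (4, 1, 2, 3): (-6) + 6 + 17 + 24 = 41
σ = (4, 1, 3, 2): (-6) + 6 + 6 + 4 = 10
σ = (4, 2, 1, 3): (-6) + 13 + 14 + 24 = 45
σ = (4, 2, 3, 1): (-6) + 13 + 6 + 4 = 17
σ = (4, 3, 1, 2): (-6) + 27 + 14 + 4 = 39
σ = (4, 3, 2, 1): (-6) + 27 + 17 + 4 = 42
Optimal value attained by: σ = (2, 3, 1, 4).
Answer: det⊕(C) = 89; verdict: NONSINGULAR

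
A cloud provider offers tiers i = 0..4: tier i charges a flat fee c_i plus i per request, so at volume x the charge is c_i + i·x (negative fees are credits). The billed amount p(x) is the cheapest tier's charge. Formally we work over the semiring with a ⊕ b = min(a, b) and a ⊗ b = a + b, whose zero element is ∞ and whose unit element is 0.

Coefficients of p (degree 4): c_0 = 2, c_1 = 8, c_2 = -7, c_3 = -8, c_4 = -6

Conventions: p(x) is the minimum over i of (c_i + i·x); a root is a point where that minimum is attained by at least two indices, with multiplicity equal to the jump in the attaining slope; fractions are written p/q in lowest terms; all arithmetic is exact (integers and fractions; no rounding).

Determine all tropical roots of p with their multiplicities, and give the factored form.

hull edge (i=0, c=2) to (i=2, c=-7): slope -9/2, span 2
hull edge (i=2, c=-7) to (i=3, c=-8): slope -1, span 1
hull edge (i=3, c=-8) to (i=4, c=-6): slope 2, span 1
Factored form: p(x) = -6 ⊗ (x ⊕ (-2)) ⊗ (x ⊕ 1) ⊗ (x ⊕ 9/2) ⊗ (x ⊕ 9/2)
Answer: roots = -2 (mult 1), 1 (mult 1), 9/2 (mult 2)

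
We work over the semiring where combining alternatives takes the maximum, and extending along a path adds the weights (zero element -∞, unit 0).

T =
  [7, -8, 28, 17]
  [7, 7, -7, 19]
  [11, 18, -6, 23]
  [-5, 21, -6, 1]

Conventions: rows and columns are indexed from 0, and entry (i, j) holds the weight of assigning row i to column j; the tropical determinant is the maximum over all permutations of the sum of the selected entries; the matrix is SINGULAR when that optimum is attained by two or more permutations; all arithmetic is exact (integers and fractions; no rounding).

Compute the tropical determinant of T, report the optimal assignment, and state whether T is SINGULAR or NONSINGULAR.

σ = (0, 1, 2, 3): 7 + 7 + (-6) + 1 = 9
σ = (0, 1, 3, 2): 7 + 7 + 23 + (-6) = 31
σ = (0, 2, 1, 3): 7 + (-7) + 18 + 1 = 19
σ = (0, 2, 3, 1): 7 + (-7) + 23 + 21 = 44
σ = (0, 3, 1, 2): 7 + 19 + 18 + (-6) = 38
σ = (0, 3, 2, 1): 7 + 19 + (-6) + 21 = 41
σ = (1, 0, 2, 3): (-8) + 7 + (-6) + 1 = -6
σ = (1, 0, 3, 2): (-8) + 7 + 23 + (-6) = 16
σ = (1, 2, 0, 3): (-8) + (-7) + 11 + 1 = -3
σ = (1, 2, 3, 0): (-8) + (-7) + 23 + (-5) = 3
σ = (1, 3, 0, 2): (-8) + 19 + 11 + (-6) = 16
σ = (1, 3, 2, 0): (-8) + 19 + (-6) + (-5) = 0
σ = (2, 0, 1, 3): 28 + 7 + 18 + 1 = 54
σ = (2, 0, 3, 1): 28 + 7 + 23 + 21 = 79
σ = (2, 1, 0, 3): 28 + 7 + 11 + 1 = 47
σ = (2, 1, 3, 0): 28 + 7 + 23 + (-5) = 53
σ = (2, 3, 0, 1): 28 + 19 + 11 + 21 = 79
σ = (2, 3, 1, 0): 28 + 19 + 18 + (-5) = 60
σ = (3, 0, 1, 2): 17 + 7 + 18 + (-6) = 36
σ = (3, 0, 2, 1): 17 + 7 + (-6) + 21 = 39
σ = (3, 1, 0, 2): 17 + 7 + 11 + (-6) = 29
σ = (3, 1, 2, 0): 17 + 7 + (-6) + (-5) = 13
σ = (3, 2, 0, 1): 17 + (-7) + 11 + 21 = 42
σ = (3, 2, 1, 0): 17 + (-7) + 18 + (-5) = 23
Optimal value attained by: σ = (2, 0, 3, 1).
Answer: det⊕(T) = 79; verdict: SINGULAR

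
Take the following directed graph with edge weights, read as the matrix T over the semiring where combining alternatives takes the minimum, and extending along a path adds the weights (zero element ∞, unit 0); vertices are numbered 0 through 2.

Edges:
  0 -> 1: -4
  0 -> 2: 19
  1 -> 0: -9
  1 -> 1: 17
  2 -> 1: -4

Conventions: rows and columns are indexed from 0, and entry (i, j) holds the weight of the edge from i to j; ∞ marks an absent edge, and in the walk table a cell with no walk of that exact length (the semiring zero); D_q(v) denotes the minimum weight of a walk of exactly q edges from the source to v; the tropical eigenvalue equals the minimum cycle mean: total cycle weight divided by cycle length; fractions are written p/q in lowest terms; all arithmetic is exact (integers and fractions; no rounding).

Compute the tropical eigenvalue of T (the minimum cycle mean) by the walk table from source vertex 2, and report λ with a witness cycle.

q=0: [∞, ∞, 0]
q=1: [∞, -4, ∞]
q=2: [-13, 13, ∞]
q=3: [4, -17, 6]
Optimal cycle mean attained by: cycle 0->1->0, total (-4) + (-9), length 2.
Answer: λ = -13/2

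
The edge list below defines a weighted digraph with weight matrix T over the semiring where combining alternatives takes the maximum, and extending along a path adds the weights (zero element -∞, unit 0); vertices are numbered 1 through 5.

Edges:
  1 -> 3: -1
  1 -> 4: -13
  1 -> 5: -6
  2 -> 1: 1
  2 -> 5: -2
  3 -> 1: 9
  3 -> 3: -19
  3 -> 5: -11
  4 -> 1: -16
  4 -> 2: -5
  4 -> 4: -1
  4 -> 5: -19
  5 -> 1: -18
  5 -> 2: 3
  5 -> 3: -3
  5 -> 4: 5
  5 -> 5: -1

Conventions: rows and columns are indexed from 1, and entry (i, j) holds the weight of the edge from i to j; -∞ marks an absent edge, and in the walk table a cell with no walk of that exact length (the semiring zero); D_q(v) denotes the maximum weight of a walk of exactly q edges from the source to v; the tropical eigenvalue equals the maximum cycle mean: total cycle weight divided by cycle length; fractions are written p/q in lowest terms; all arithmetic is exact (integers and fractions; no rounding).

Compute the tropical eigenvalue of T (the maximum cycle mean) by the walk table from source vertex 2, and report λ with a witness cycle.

q=0: [-∞, 0, -∞, -∞, -∞]
q=1: [1, -∞, -∞, -∞, -2]
q=2: [-20, 1, 0, 3, -3]
q=3: [9, 0, -6, 2, -1]
q=4: [3, 2, 8, 4, 3]
q=5: [17, 6, 2, 8, 2]
Optimal cycle mean attained by: cycle 1->3->1, total (-1) + 9, length 2.
Answer: λ = 4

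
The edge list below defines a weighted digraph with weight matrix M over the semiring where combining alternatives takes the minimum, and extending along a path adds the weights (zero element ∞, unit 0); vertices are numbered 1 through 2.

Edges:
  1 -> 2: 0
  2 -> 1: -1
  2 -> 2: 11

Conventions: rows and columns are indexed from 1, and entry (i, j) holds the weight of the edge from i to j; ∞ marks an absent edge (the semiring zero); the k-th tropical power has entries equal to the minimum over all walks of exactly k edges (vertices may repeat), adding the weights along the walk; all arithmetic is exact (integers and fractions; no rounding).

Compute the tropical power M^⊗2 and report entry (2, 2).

M^⊗2:
  [-1, 11]
  [10, -1]
Key observation: the optimum is the walk 2->1->2, with weight (-1) + 0 = -1.
Optimal value attained by: walk 2->1->2.
Answer: (M^⊗2)[2][2] = -1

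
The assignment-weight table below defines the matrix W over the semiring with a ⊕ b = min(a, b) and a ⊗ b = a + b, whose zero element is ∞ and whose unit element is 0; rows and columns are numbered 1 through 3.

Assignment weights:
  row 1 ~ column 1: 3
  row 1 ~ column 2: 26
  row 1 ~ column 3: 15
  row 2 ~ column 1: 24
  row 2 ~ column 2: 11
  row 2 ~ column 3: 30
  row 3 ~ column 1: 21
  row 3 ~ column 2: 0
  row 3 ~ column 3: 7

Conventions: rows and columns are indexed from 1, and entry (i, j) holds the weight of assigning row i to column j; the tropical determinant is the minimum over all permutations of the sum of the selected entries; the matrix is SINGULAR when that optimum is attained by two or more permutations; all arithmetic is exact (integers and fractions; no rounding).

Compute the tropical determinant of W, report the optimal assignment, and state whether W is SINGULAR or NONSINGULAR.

σ = (1, 2, 3): 3 + 11 + 7 = 21
σ = (1, 3, 2): 3 + 30 + 0 = 33
σ = (2, 1, 3): 26 + 24 + 7 = 57
σ = (2, 3, 1): 26 + 30 + 21 = 77
σ = (3, 1, 2): 15 + 24 + 0 = 39
σ = (3, 2, 1): 15 + 11 + 21 = 47
Optimal value attained by: σ = (1, 2, 3).
Answer: det⊕(W) = 21; verdict: NONSINGULAR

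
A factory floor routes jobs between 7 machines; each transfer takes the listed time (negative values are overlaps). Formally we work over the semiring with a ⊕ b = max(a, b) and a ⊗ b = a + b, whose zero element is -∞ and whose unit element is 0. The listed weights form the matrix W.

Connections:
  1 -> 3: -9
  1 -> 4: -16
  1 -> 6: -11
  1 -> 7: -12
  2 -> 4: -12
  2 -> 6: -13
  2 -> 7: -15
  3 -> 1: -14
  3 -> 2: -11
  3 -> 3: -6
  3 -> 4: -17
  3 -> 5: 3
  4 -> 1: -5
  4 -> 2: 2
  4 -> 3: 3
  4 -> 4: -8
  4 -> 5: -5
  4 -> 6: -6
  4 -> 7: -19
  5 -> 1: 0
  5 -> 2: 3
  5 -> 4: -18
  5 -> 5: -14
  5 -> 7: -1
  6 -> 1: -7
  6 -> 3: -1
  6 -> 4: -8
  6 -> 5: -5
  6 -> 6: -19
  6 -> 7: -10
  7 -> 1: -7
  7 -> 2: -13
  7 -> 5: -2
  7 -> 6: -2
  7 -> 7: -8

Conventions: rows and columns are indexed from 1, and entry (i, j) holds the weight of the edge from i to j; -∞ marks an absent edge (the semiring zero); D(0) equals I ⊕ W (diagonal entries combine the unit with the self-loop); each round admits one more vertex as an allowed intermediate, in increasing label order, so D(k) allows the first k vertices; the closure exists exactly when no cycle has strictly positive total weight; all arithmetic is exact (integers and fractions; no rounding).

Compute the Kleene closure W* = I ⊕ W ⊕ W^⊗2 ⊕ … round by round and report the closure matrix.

D(0):
  [0, -∞, -9, -16, -∞, -11, -12]
  [-∞, 0, -∞, -12, -∞, -13, -15]
  [-14, -11, 0, -17, 3, -∞, -∞]
  [-5, 2, 3, 0, -5, -6, -19]
  [0, 3, -∞, -18, 0, -∞, -1]
  [-7, -∞, -1, -8, -5, 0, -10]
  [-7, -13, -∞, -∞, -2, -2, 0]
D(1):
  [0, -∞, -9, -16, -∞, -11, -12]
  [-∞, 0, -∞, -12, -∞, -13, -15]
  [-14, -11, 0, -17, 3, -25, -26]
  [-5, 2, 3, 0, -5, -6, -17]
  [0, 3, -9, -16, 0, -11, -1]
  [-7, -∞, -1, -8, -5, 0, -10]
  [-7, -13, -16, -23, -2, -2, 0]
D(2):
  [0, -∞, -9, -16, -∞, -11, -12]
  [-∞, 0, -∞, -12, -∞, -13, -15]
  [-14, -11, 0, -17, 3, -24, -26]
  [-5, 2, 3, 0, -5, -6, -13]
  [0, 3, -9, -9, 0, -10, -1]
  [-7, -∞, -1, -8, -5, 0, -10]
  [-7, -13, -16, -23, -2, -2, 0]
D(3):
  [0, -20, -9, -16, -6, -11, -12]
  [-∞, 0, -∞, -12, -∞, -13, -15]
  [-14, -11, 0, -17, 3, -24, -26]
  [-5, 2, 3, 0, 6, -6, -13]
  [0, 3, -9, -9, 0, -10, -1]
  [-7, -12, -1, -8, 2, 0, -10]
  [-7, -13, -16, -23, -2, -2, 0]
D(4):
  [0, -14, -9, -16, -6, -11, -12]
  [-17, 0, -9, -12, -6, -13, -15]
  [-14, -11, 0, -17, 3, -23, -26]
  [-5, 2, 3, 0, 6, -6, -13]
  [0, 3, -6, -9, 0, -10, -1]
  [-7, -6, -1, -8, 2, 0, -10]
  [-7, -13, -16, -23, -2, -2, 0]
D(5):
  [0, -3, -9, -15, -6, -11, -7]
  [-6, 0, -9, -12, -6, -13, -7]
  [3, 6, 0, -6, 3, -7, 2]
  [6, 9, 3, 0, 6, -4, 5]
  [0, 3, -6, -9, 0, -10, -1]
  [2, 5, -1, -7, 2, 0, 1]
  [-2, 1, -8, -11, -2, -2, 0]
D(6):
  [0, -3, -9, -15, -6, -11, -7]
  [-6, 0, -9, -12, -6, -13, -7]
  [3, 6, 0, -6, 3, -7, 2]
  [6, 9, 3, 0, 6, -4, 5]
  [0, 3, -6, -9, 0, -10, -1]
  [2, 5, -1, -7, 2, 0, 1]
  [0, 3, -3, -9, 0, -2, 0]
D(7):
  [0, -3, -9, -15, -6, -9, -7]
  [-6, 0, -9, -12, -6, -9, -7]
  [3, 6, 0, -6, 3, 0, 2]
  [6, 9, 3, 0, 6, 3, 5]
  [0, 3, -4, -9, 0, -3, -1]
  [2, 5, -1, -7, 2, 0, 1]
  [0, 3, -3, -9, 0, -2, 0]
Answer: W* = [[0, -3, -9, -15, -6, -9, -7], [-6, 0, -9, -12, -6, -9, -7], [3, 6, 0, -6, 3, 0, 2], [6, 9, 3, 0, 6, 3, 5], [0, 3, -4, -9, 0, -3, -1], [2, 5, -1, -7, 2, 0, 1], [0, 3, -3, -9, 0, -2, 0]]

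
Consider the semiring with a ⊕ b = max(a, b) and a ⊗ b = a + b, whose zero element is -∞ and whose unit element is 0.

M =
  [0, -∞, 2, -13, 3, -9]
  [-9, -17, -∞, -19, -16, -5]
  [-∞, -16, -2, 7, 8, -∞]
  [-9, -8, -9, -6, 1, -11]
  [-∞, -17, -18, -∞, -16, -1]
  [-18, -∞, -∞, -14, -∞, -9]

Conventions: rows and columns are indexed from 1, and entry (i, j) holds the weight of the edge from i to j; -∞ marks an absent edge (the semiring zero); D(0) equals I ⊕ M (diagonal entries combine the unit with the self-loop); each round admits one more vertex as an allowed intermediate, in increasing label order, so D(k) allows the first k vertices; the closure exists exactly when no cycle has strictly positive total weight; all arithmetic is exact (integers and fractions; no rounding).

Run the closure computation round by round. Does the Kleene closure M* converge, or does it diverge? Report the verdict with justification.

D(0):
  [0, -∞, 2, -13, 3, -9]
  [-9, 0, -∞, -19, -16, -5]
  [-∞, -16, 0, 7, 8, -∞]
  [-9, -8, -9, 0, 1, -11]
  [-∞, -17, -18, -∞, 0, -1]
  [-18, -∞, -∞, -14, -∞, 0]
D(1):
  [0, -∞, 2, -13, 3, -9]
  [-9, 0, -7, -19, -6, -5]
  [-∞, -16, 0, 7, 8, -∞]
  [-9, -8, -7, 0, 1, -11]
  [-∞, -17, -18, -∞, 0, -1]
  [-18, -∞, -16, -14, -15, 0]
D(2):
  [0, -∞, 2, -13, 3, -9]
  [-9, 0, -7, -19, -6, -5]
  [-25, -16, 0, 7, 8, -21]
  [-9, -8, -7, 0, 1, -11]
  [-26, -17, -18, -36, 0, -1]
  [-18, -∞, -16, -14, -15, 0]
D(3):
  [0, -14, 2, 9, 10, -9]
  [-9, 0, -7, 0, 1, -5]
  [-25, -16, 0, 7, 8, -21]
  [-9, -8, -7, 0, 1, -11]
  [-26, -17, -18, -11, 0, -1]
  [-18, -32, -16, -9, -8, 0]
D(4):
  [0, 1, 2, 9, 10, -2]
  [-9, 0, -7, 0, 1, -5]
  [-2, -1, 0, 7, 8, -4]
  [-9, -8, -7, 0, 1, -11]
  [-20, -17, -18, -11, 0, -1]
  [-18, -17, -16, -9, -8, 0]
D(5):
  [0, 1, 2, 9, 10, 9]
  [-9, 0, -7, 0, 1, 0]
  [-2, -1, 0, 7, 8, 7]
  [-9, -8, -7, 0, 1, 0]
  [-20, -17, -18, -11, 0, -1]
  [-18, -17, -16, -9, -8, 0]
D(6):
  [0, 1, 2, 9, 10, 9]
  [-9, 0, -7, 0, 1, 0]
  [-2, -1, 0, 7, 8, 7]
  [-9, -8, -7, 0, 1, 0]
  [-19, -17, -17, -10, 0, -1]
  [-18, -17, -16, -9, -8, 0]
Key observation: every diagonal entry stays at the unit through all rounds, so no improving cycle exists.
Answer: CONVERGES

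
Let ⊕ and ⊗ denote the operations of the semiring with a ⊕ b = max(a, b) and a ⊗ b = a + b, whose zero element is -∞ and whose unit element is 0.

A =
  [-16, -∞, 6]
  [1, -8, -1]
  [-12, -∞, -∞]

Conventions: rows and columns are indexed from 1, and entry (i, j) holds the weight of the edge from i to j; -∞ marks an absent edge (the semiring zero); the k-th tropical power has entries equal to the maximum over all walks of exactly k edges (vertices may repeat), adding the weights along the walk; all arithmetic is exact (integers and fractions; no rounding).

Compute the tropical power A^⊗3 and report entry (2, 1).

A^⊗2:
  [-6, -∞, -10]
  [-7, -16, 7]
  [-28, -∞, -6]
A^⊗3:
  [-22, -∞, 0]
  [-5, -24, -1]
  [-18, -∞, -22]
Key observation: the optimum is the walk 2->1->3->1, with weight 1 + 6 + (-12) = -5.
Optimal value attained by: walk 2->1->3->1.
Answer: (A^⊗3)[2][1] = -5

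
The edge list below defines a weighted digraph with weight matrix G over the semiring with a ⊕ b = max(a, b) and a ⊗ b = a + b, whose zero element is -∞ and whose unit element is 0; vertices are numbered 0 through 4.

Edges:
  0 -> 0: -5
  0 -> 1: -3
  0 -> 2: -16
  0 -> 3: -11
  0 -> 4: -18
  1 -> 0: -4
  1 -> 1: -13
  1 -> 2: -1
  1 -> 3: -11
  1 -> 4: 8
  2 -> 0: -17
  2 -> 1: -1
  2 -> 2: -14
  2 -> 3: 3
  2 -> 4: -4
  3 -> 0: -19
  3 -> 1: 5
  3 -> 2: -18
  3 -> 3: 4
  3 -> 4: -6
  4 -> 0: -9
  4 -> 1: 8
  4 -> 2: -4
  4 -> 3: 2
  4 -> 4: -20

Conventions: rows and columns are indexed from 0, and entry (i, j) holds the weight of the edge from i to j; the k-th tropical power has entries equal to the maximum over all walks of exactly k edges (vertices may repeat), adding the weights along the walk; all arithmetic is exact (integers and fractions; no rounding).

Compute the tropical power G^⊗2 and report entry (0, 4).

G^⊗2:
  [-7, -6, -4, -7, 5]
  [-1, 16, 4, 10, -5]
  [-5, 8, -2, 7, 7]
  [1, 9, 4, 8, 13]
  [4, 7, 7, 6, 16]
Key observation: the optimum is the walk 0->1->4, with weight (-3) + 8 = 5.
Optimal value attained by: walk 0->1->4.
Answer: (G^⊗2)[0][4] = 5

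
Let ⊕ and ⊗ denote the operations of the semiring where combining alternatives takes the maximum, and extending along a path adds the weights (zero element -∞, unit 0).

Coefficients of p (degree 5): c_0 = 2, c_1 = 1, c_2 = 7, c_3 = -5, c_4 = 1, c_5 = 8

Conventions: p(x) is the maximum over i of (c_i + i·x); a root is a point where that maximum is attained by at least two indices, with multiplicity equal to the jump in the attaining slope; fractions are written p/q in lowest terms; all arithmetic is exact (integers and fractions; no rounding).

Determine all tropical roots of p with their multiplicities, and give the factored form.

hull edge (i=0, c=2) to (i=2, c=7): slope 5/2, span 2
hull edge (i=2, c=7) to (i=5, c=8): slope 1/3, span 3
Factored form: p(x) = 8 ⊗ (x ⊕ (-5/2)) ⊗ (x ⊕ (-5/2)) ⊗ (x ⊕ (-1/3)) ⊗ (x ⊕ (-1/3)) ⊗ (x ⊕ (-1/3))
Answer: roots = -5/2 (mult 2), -1/3 (mult 3)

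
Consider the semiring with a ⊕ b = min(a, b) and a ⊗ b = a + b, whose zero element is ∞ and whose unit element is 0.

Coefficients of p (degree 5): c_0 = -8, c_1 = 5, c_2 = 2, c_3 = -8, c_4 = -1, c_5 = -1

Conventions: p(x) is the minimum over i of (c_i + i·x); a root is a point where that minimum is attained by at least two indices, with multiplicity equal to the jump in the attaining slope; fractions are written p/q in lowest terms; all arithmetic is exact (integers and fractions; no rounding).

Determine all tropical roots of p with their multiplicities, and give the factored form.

hull edge (i=0, c=-8) to (i=3, c=-8): slope 0, span 3
hull edge (i=3, c=-8) to (i=5, c=-1): slope 7/2, span 2
Factored form: p(x) = -1 ⊗ (x ⊕ (-7/2)) ⊗ (x ⊕ (-7/2)) ⊗ (x ⊕ 0) ⊗ (x ⊕ 0) ⊗ (x ⊕ 0)
Answer: roots = -7/2 (mult 2), 0 (mult 3)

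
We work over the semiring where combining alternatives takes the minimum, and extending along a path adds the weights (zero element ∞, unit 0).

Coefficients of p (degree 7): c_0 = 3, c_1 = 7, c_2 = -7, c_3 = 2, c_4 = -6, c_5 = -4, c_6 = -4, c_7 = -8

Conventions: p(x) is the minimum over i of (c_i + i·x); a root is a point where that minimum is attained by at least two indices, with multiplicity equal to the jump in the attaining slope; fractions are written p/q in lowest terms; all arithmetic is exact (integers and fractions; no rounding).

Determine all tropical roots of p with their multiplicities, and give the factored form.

hull edge (i=0, c=3) to (i=2, c=-7): slope -5, span 2
hull edge (i=2, c=-7) to (i=7, c=-8): slope -1/5, span 5
Factored form: p(x) = -8 ⊗ (x ⊕ 1/5) ⊗ (x ⊕ 1/5) ⊗ (x ⊕ 1/5) ⊗ (x ⊕ 1/5) ⊗ (x ⊕ 1/5) ⊗ (x ⊕ 5) ⊗ (x ⊕ 5)
Answer: roots = 1/5 (mult 5), 5 (mult 2)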